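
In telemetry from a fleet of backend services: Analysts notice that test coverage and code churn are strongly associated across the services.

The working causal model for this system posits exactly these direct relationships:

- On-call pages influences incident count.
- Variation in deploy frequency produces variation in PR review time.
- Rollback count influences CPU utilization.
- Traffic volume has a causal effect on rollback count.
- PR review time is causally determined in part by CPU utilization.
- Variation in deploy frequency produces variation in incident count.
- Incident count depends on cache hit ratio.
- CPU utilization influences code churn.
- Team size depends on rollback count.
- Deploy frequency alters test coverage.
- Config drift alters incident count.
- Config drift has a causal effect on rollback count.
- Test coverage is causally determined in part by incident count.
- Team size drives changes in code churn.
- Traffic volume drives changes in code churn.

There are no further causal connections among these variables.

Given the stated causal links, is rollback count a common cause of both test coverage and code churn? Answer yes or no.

Rollback count has no stated causal path to test coverage. A confounder must cause both variables, so rollback count does not qualify.

no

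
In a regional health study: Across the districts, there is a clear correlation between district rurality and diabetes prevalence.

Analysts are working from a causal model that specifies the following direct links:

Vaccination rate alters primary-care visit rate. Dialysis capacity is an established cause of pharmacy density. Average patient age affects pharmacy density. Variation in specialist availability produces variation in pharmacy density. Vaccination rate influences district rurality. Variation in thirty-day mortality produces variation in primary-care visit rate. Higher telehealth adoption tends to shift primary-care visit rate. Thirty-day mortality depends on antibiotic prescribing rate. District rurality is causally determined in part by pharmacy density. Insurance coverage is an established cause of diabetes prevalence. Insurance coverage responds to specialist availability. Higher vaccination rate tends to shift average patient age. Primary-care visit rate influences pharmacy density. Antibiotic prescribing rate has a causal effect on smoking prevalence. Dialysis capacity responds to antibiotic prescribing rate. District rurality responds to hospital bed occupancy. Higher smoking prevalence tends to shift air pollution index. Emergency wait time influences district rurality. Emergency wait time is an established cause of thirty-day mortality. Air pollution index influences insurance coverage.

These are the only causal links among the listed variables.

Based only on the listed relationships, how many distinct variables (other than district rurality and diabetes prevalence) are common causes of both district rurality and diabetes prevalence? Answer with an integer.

The common causes are: antibiotic prescribing rate (to district rurality via antibiotic prescribing rate → dialysis capacity → pharmacy density → district rurality; to diabetes prevalence via antibiotic prescribing rate → smoking prevalence → air pollution index → insurance coverage → diabetes prevalence); specialist availability (to district rurality via specialist availability → pharmacy density → district rurality; to diabetes prevalence via specialist availability → insurance coverage → diabetes prevalence).
Every other variable lacks a causal path to at least one of district rurality and diabetes prevalence.

2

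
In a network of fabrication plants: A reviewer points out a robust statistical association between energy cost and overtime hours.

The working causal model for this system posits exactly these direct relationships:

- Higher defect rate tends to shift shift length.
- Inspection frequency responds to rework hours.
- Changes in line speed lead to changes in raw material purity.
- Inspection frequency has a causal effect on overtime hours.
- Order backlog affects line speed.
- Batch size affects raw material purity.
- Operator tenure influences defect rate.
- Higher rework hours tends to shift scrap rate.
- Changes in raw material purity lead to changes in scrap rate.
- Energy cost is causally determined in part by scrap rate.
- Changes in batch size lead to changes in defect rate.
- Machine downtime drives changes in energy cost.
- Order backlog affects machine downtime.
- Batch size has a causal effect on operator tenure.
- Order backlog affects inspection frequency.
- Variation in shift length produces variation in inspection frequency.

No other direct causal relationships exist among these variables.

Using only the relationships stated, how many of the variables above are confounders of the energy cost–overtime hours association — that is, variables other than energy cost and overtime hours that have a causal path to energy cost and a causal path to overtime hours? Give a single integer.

3

The common causes are: batch size (to energy cost via batch size → raw material purity → scrap rate → energy cost; to overtime hours via batch size → defect rate → shift length → inspection frequency → overtime hours); order backlog (to energy cost via order backlog → machine downtime → energy cost; to overtime hours via order backlog → inspection frequency → overtime hours); rework hours (to energy cost via rework hours → scrap rate → energy cost; to overtime hours via rework hours → inspection frequency → overtime hours).
Every other variable lacks a causal path to at least one of energy cost and overtime hours.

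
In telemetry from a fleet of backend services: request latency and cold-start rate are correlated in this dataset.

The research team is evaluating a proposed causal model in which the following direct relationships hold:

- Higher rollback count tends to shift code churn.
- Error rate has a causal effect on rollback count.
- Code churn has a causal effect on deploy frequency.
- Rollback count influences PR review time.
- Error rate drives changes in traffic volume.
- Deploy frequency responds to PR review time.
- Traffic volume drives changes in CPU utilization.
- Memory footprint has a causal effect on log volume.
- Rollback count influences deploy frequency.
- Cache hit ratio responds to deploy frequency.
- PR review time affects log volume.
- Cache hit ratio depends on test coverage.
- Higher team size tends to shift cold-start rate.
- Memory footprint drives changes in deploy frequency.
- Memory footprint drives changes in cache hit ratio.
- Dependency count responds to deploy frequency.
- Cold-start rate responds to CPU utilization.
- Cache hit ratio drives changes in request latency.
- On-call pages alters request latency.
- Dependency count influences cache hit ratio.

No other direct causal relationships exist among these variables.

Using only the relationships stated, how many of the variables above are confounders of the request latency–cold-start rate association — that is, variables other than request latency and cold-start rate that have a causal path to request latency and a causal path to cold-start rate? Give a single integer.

The common causes are: error rate (to request latency via error rate → rollback count → deploy frequency → cache hit ratio → request latency; to cold-start rate via error rate → traffic volume → CPU utilization → cold-start rate).
Every other variable lacks a causal path to at least one of request latency and cold-start rate.

1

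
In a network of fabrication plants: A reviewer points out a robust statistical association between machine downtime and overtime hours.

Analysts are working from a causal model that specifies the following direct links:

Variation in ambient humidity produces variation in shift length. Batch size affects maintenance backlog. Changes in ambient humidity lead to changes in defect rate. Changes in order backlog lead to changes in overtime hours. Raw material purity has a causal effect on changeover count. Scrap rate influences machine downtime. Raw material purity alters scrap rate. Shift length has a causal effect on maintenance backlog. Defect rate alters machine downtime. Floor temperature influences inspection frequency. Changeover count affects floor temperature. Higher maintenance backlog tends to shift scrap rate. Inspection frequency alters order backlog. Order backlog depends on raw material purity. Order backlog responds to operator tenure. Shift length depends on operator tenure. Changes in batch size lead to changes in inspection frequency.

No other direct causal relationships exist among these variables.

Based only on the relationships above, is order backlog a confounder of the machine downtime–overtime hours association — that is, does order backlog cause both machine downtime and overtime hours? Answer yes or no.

no

Order backlog has no stated causal path to machine downtime. A confounder must cause both variables, so order backlog does not qualify.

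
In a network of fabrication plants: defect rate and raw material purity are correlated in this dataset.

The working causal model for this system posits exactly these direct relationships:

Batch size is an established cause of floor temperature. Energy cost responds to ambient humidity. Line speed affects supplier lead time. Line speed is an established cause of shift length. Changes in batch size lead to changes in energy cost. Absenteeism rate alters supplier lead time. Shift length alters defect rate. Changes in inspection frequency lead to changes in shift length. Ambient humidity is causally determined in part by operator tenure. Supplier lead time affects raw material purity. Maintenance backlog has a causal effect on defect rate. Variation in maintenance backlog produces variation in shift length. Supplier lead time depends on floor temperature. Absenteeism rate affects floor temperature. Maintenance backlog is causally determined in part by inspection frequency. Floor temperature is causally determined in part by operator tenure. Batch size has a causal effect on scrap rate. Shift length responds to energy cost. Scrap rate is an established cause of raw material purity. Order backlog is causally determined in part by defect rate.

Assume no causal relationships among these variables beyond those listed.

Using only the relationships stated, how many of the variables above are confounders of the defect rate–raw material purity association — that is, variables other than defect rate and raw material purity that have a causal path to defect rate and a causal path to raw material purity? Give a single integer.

The common causes are: batch size (to defect rate via batch size → energy cost → shift length → defect rate; to raw material purity via batch size → scrap rate → raw material purity); line speed (to defect rate via line speed → shift length → defect rate; to raw material purity via line speed → supplier lead time → raw material purity); operator tenure (to defect rate via operator tenure → ambient humidity → energy cost → shift length → defect rate; to raw material purity via operator tenure → floor temperature → supplier lead time → raw material purity).
Every other variable lacks a causal path to at least one of defect rate and raw material purity.

3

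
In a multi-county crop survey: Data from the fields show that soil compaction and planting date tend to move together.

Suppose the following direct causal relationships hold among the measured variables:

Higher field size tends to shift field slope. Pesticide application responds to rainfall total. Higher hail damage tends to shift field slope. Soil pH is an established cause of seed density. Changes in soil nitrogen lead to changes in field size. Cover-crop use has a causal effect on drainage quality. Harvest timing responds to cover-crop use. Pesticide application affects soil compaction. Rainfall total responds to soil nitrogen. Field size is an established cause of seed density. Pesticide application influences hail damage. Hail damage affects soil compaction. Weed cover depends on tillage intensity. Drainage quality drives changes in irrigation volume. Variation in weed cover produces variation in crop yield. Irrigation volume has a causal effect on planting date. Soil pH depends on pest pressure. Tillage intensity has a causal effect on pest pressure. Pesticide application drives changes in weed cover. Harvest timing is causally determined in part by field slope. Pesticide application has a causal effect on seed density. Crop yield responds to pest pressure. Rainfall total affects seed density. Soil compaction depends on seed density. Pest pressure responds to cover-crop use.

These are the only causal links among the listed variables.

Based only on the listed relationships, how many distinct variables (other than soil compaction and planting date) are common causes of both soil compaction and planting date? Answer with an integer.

The common causes are: cover-crop use (to soil compaction via cover-crop use → pest pressure → soil pH → seed density → soil compaction; to planting date via cover-crop use → drainage quality → irrigation volume → planting date).
Every other variable lacks a causal path to at least one of soil compaction and planting date.

1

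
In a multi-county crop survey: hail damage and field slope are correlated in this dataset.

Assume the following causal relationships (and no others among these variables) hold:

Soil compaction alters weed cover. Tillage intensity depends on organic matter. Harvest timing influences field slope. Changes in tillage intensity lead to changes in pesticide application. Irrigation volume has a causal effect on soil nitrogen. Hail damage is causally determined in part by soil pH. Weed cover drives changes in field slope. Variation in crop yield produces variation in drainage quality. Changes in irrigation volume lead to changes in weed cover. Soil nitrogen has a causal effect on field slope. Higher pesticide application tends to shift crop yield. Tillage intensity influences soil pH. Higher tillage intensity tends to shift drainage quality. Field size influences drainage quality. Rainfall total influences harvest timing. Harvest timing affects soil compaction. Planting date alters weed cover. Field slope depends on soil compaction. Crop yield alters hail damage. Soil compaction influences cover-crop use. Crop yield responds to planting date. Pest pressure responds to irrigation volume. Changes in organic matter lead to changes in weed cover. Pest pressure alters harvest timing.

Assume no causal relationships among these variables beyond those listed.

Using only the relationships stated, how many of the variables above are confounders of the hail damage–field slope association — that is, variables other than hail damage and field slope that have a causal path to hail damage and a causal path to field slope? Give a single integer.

The common causes are: organic matter (to hail damage via organic matter → tillage intensity → soil pH → hail damage; to field slope via organic matter → weed cover → field slope); planting date (to hail damage via planting date → crop yield → hail damage; to field slope via planting date → weed cover → field slope).
Every other variable lacks a causal path to at least one of hail damage and field slope.

2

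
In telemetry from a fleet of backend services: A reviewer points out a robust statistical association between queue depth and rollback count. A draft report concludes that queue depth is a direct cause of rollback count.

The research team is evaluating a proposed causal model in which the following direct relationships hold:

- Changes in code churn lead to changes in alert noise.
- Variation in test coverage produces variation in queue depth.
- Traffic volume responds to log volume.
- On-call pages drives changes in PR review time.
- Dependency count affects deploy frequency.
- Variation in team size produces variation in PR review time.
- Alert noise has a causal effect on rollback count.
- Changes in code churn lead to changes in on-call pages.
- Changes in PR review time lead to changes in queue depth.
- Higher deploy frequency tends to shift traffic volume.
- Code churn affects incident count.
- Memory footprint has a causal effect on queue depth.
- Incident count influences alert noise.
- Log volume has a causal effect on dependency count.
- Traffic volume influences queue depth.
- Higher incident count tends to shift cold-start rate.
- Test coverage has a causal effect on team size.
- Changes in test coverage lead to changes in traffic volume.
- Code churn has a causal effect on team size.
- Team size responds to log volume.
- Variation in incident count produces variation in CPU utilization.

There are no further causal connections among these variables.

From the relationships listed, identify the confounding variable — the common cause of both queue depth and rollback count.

Code churn has a causal path to queue depth (code churn → team size → PR review time → queue depth) and a separate causal path to rollback count (code churn → alert noise → rollback count), so it is a common cause of both.
No stated relationship gives queue depth a causal route to rollback count, so the correlation is explained by the shared upstream cause rather than a direct effect.

code churn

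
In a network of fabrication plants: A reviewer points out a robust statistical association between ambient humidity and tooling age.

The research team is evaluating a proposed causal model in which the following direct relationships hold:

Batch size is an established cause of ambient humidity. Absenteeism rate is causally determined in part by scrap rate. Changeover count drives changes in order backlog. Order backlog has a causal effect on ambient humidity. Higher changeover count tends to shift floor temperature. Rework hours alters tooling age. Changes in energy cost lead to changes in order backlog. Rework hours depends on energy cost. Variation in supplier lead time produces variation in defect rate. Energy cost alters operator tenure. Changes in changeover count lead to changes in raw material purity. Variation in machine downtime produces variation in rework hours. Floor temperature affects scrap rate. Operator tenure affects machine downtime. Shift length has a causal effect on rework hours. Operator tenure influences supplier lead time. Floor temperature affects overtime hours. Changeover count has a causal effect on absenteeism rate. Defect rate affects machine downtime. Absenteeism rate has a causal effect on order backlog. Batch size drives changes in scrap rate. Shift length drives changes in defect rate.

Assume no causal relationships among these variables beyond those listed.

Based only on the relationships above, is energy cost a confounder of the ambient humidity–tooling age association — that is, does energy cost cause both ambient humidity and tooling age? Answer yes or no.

yes

Energy cost has a causal path to ambient humidity (energy cost → order backlog → ambient humidity) and to tooling age (energy cost → rework hours → tooling age), so it is a common cause of both — a confounder.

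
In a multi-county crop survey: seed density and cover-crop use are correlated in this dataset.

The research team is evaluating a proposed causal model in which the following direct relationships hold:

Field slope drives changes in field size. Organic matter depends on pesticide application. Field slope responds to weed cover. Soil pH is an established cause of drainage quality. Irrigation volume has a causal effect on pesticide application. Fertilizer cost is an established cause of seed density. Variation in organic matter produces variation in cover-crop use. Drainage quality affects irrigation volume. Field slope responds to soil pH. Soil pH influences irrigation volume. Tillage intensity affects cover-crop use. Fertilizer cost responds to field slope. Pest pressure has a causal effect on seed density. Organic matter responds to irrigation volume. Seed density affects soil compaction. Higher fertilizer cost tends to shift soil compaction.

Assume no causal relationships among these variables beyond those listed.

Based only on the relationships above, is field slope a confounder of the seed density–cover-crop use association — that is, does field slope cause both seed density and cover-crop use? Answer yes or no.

Field slope has no stated causal path to cover-crop use. A confounder must cause both variables, so field slope does not qualify.

no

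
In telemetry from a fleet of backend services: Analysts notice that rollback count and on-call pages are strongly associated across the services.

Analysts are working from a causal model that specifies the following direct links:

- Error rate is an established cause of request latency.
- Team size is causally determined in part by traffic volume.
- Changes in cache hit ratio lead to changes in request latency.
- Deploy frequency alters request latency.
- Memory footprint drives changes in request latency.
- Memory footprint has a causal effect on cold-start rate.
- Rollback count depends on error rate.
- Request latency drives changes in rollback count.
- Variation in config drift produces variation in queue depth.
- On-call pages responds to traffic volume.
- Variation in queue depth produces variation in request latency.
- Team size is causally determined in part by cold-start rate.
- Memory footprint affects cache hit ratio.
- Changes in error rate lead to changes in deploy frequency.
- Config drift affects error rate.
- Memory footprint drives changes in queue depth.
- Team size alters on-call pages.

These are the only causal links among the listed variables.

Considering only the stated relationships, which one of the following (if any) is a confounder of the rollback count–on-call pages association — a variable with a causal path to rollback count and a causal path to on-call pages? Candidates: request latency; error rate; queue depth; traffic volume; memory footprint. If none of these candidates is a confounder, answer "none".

memory footprint

Memory footprint causes rollback count (memory footprint → request latency → rollback count) and also causes on-call pages (memory footprint → cold-start rate → team size → on-call pages); it is a common cause of both.
Each of the other candidates lacks a causal path to at least one of rollback count and on-call pages, so they do not confound the relationship.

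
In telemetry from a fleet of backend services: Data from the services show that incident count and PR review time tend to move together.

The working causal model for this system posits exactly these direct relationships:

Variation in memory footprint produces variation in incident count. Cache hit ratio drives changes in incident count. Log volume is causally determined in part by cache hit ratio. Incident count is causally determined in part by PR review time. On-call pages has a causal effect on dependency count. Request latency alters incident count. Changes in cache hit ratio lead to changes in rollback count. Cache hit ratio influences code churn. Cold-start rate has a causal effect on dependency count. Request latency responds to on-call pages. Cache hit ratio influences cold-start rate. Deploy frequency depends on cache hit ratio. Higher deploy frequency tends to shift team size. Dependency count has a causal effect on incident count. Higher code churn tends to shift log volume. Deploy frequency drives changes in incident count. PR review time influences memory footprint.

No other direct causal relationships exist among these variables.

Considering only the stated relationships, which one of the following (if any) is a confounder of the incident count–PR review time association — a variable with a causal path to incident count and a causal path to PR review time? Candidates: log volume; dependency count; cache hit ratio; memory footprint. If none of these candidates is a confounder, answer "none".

None of the listed candidates has causal paths to both incident count and PR review time in the stated relationships, so none is a common cause.

none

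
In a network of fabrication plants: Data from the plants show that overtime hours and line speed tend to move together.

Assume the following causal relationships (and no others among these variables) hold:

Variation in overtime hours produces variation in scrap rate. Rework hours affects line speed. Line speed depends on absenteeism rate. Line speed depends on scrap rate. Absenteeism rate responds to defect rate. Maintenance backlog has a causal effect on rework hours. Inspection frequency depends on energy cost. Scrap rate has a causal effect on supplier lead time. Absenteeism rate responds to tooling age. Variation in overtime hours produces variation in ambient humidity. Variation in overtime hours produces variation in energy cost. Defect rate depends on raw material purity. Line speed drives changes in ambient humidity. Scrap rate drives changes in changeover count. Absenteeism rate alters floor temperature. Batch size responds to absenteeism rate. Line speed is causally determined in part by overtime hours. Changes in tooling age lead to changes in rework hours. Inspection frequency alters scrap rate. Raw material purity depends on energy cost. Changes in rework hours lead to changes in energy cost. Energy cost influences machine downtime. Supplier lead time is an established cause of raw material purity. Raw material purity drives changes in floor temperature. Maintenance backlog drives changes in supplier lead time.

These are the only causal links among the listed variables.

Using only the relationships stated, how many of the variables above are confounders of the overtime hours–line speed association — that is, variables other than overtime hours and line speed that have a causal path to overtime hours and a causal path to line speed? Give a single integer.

0

No listed variable has a causal path to both overtime hours and line speed, so there are no common causes.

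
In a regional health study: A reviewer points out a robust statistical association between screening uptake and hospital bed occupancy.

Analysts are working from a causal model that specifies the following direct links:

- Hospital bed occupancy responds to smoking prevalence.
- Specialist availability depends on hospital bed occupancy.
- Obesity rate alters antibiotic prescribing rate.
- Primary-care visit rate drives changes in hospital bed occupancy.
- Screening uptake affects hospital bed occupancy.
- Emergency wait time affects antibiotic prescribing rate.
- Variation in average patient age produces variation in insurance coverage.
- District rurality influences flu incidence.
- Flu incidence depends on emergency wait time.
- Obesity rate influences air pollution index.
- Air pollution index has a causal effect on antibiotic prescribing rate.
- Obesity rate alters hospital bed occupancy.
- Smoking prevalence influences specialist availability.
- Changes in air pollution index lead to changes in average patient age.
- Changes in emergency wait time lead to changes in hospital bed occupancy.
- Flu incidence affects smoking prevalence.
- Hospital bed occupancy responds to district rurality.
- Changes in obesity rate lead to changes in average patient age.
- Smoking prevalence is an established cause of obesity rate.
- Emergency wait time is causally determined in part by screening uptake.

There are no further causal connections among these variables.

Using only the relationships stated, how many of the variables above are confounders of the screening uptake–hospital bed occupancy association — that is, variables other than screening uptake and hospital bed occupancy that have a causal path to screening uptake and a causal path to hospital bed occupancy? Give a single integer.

0

No listed variable has a causal path to both screening uptake and hospital bed occupancy, so there are no common causes.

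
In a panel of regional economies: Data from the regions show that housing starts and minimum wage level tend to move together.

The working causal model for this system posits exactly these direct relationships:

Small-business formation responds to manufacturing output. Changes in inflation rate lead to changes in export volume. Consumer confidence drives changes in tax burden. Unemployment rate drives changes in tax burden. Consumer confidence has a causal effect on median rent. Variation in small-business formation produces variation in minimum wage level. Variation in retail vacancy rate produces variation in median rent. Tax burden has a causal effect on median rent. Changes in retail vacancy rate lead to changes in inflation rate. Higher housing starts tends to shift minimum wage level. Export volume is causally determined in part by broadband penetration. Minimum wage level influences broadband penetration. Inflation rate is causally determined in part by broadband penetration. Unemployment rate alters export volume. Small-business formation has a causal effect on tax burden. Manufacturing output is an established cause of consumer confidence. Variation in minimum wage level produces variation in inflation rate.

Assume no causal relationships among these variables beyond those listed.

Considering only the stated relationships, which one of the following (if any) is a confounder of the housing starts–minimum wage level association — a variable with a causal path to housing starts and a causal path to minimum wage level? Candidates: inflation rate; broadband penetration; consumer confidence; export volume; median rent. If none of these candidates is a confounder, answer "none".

none

None of the listed candidates has causal paths to both housing starts and minimum wage level in the stated relationships, so none is a common cause.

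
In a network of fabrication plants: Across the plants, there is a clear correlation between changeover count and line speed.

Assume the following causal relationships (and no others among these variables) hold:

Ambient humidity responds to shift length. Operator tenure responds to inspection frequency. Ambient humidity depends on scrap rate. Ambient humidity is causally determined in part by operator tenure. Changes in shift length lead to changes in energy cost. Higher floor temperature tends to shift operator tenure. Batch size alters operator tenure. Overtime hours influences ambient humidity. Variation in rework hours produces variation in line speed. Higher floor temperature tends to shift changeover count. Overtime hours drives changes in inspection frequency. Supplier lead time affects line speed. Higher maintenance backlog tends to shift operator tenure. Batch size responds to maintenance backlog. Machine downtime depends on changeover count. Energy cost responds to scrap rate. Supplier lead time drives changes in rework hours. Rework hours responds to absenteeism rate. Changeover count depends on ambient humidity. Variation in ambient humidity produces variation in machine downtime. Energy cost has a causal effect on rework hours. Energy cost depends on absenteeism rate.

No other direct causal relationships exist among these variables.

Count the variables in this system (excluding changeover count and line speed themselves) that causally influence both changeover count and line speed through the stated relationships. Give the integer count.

2

The common causes are: scrap rate (to changeover count via scrap rate → ambient humidity → changeover count; to line speed via scrap rate → energy cost → rework hours → line speed); shift length (to changeover count via shift length → ambient humidity → changeover count; to line speed via shift length → energy cost → rework hours → line speed).
Every other variable lacks a causal path to at least one of changeover count and line speed.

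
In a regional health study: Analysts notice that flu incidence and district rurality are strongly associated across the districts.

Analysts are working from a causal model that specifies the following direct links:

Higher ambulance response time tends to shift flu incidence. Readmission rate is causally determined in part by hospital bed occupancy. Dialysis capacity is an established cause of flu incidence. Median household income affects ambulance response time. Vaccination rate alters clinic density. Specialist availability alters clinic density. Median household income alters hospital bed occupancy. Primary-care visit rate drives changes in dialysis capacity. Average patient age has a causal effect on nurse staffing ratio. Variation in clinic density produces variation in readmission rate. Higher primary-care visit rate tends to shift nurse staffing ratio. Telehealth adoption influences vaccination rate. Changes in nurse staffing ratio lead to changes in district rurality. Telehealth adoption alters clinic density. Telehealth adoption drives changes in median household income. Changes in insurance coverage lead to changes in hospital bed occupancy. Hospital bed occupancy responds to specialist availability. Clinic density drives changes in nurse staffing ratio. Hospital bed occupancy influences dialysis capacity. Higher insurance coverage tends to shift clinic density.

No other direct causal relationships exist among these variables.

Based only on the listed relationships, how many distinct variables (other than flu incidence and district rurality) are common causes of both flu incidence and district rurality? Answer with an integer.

4

The common causes are: insurance coverage (to flu incidence via insurance coverage → hospital bed occupancy → dialysis capacity → flu incidence; to district rurality via insurance coverage → clinic density → nurse staffing ratio → district rurality); primary-care visit rate (to flu incidence via primary-care visit rate → dialysis capacity → flu incidence; to district rurality via primary-care visit rate → nurse staffing ratio → district rurality); specialist availability (to flu incidence via specialist availability → hospital bed occupancy → dialysis capacity → flu incidence; to district rurality via specialist availability → clinic density → nurse staffing ratio → district rurality); telehealth adoption (to flu incidence via telehealth adoption → median household income → ambulance response time → flu incidence; to district rurality via telehealth adoption → clinic density → nurse staffing ratio → district rurality).
Every other variable lacks a causal path to at least one of flu incidence and district rurality.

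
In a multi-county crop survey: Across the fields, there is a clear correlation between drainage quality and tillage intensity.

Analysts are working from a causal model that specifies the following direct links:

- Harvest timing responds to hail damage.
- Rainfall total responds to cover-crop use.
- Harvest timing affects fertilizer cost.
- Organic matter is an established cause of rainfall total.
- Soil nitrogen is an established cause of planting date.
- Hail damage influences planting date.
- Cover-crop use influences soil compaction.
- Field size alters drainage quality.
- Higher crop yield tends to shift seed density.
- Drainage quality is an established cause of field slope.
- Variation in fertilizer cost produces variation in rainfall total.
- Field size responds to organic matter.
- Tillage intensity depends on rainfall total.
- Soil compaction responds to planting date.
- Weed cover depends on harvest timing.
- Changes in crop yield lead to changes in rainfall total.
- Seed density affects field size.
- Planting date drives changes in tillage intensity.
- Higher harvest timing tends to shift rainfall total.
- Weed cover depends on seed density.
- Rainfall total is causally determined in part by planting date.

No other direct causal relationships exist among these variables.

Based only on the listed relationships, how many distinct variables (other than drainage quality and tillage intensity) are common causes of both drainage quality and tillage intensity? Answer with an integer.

2

The common causes are: crop yield (to drainage quality via crop yield → seed density → field size → drainage quality; to tillage intensity via crop yield → rainfall total → tillage intensity); organic matter (to drainage quality via organic matter → field size → drainage quality; to tillage intensity via organic matter → rainfall total → tillage intensity).
Every other variable lacks a causal path to at least one of drainage quality and tillage intensity.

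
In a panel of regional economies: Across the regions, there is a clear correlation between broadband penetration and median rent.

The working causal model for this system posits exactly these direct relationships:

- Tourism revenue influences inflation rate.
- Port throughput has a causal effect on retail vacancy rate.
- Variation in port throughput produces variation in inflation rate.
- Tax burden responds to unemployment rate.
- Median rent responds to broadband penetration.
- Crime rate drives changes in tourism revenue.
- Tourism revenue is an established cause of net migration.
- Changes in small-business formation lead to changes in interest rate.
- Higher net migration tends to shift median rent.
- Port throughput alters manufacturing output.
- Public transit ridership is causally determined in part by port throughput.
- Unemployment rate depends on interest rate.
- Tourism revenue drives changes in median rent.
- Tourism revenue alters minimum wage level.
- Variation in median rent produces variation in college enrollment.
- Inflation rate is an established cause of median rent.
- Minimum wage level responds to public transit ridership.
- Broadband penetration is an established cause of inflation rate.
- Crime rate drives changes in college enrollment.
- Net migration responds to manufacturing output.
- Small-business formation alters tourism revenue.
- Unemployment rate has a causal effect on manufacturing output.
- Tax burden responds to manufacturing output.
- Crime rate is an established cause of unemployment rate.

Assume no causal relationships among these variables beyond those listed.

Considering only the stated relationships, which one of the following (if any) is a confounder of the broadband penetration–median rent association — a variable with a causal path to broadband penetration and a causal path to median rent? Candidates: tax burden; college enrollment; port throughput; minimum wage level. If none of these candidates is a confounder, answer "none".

none

None of the listed candidates has causal paths to both broadband penetration and median rent in the stated relationships, so none is a common cause.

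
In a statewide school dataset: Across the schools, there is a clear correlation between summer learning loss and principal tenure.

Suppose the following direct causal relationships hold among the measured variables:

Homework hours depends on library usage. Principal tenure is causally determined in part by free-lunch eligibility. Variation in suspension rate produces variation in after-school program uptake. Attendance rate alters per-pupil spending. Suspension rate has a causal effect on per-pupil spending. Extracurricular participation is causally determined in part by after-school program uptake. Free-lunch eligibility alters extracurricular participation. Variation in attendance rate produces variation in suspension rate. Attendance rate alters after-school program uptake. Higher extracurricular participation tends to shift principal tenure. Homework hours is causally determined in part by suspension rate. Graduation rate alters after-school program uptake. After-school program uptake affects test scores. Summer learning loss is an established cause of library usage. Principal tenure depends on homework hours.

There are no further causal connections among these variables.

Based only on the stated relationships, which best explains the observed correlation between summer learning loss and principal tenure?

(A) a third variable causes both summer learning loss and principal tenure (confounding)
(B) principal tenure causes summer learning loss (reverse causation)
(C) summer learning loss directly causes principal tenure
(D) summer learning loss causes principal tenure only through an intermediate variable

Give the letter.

Summer learning loss reaches principal tenure through summer learning loss → library usage → homework hours → principal tenure — an indirect causal chain with no direct summer learning loss → principal tenure link. No variable causes both summer learning loss and principal tenure, so confounding is ruled out; the effect is mediated.

D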